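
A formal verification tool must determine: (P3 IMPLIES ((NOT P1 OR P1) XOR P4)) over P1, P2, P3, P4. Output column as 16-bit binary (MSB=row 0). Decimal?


Formula: (P3 IMPLIES ((NOT P1 OR P1) XOR P4)) over P1, P2, P3, P4 (16 rows)
Evaluate each row (bits = P1,P2,P3,P4, MSB first):
  row 0 [0000]: (0 IMPLIES ((NOT 0 OR 0) XOR 0)) -> 1
  row 1 [0001]: (0 IMPLIES ((NOT 0 OR 0) XOR 1)) -> 1
  row 2 [0010]: (1 IMPLIES ((NOT 0 OR 0) XOR 0)) -> 1
  row 3 [0011]: (1 IMPLIES ((NOT 0 OR 0) XOR 1)) -> 0
  row 4 [0100]: (0 IMPLIES ((NOT 0 OR 0) XOR 0)) -> 1
  row 5 [0101]: (0 IMPLIES ((NOT 0 OR 0) XOR 1)) -> 1
  row 6 [0110]: (1 IMPLIES ((NOT 0 OR 0) XOR 0)) -> 1
  row 7 [0111]: (1 IMPLIES ((NOT 0 OR 0) XOR 1)) -> 0
  row 8 [1000]: (0 IMPLIES ((NOT 1 OR 1) XOR 0)) -> 1
  row 9 [1001]: (0 IMPLIES ((NOT 1 OR 1) XOR 1)) -> 1
  row 10 [1010]: (1 IMPLIES ((NOT 1 OR 1) XOR 0)) -> 1
  row 11 [1011]: (1 IMPLIES ((NOT 1 OR 1) XOR 1)) -> 0
  row 12 [1100]: (0 IMPLIES ((NOT 1 OR 1) XOR 0)) -> 1
  row 13 [1101]: (0 IMPLIES ((NOT 1 OR 1) XOR 1)) -> 1
  row 14 [1110]: (1 IMPLIES ((NOT 1 OR 1) XOR 0)) -> 1
  row 15 [1111]: (1 IMPLIES ((NOT 1 OR 1) XOR 1)) -> 0
Full result column, 4 rows per line (P1,P2 fixed per line; P3,P4 runs 00..11 left to right):
  rows 0-3 [P1,P2=00]: 1110  = hex E
  rows 4-7 [P1,P2=01]: 1110  = hex E
  rows 8-11 [P1,P2=10]: 1110  = hex E
  rows 12-15 [P1,P2=11]: 1110  = hex E
Output column (row 0 .. row 15) = 1110111011101110
Output column grouped in 4s = 1110 1110 1110 1110 = 0xEEEE
Convert to decimal digit by digit (value = value*16 + digit):
  E -> 14
  14*16 + 14 (E) = 238
  238*16 + 14 (E) = 3822
  3822*16 + 14 (E) = 61166
Decimal = 61166

61166


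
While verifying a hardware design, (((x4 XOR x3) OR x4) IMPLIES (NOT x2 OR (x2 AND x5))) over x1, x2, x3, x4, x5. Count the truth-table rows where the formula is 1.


Formula: (((x4 XOR x3) OR x4) IMPLIES (NOT x2 OR (x2 AND x5))) over 5 vars (32 rows)
Evaluate each row (x1, x2, x3, x4, x5 as bits, MSB first):
  row 0 [00000]: (((0 XOR 0) OR 0) IMPLIES (NOT 0 OR (0 AND 0))) -> 1
  row 1 [00001]: (((0 XOR 0) OR 0) IMPLIES (NOT 0 OR (0 AND 1))) -> 1
  row 2 [00010]: (((1 XOR 0) OR 1) IMPLIES (NOT 0 OR (0 AND 0))) -> 1
  row 3 [00011]: (((1 XOR 0) OR 1) IMPLIES (NOT 0 OR (0 AND 1))) -> 1
  row 4 [00100]: (((0 XOR 1) OR 0) IMPLIES (NOT 0 OR (0 AND 0))) -> 1
  row 5 [00101]: (((0 XOR 1) OR 0) IMPLIES (NOT 0 OR (0 AND 1))) -> 1
  row 6 [00110]: (((1 XOR 1) OR 1) IMPLIES (NOT 0 OR (0 AND 0))) -> 1
  row 7 [00111]: (((1 XOR 1) OR 1) IMPLIES (NOT 0 OR (0 AND 1))) -> 1
  row 8 [01000]: (((0 XOR 0) OR 0) IMPLIES (NOT 1 OR (1 AND 0))) -> 1
  row 9 [01001]: (((0 XOR 0) OR 0) IMPLIES (NOT 1 OR (1 AND 1))) -> 1
  row 10 [01010]: (((1 XOR 0) OR 1) IMPLIES (NOT 1 OR (1 AND 0))) -> 0
  row 11 [01011]: (((1 XOR 0) OR 1) IMPLIES (NOT 1 OR (1 AND 1))) -> 1
  row 12 [01100]: (((0 XOR 1) OR 0) IMPLIES (NOT 1 OR (1 AND 0))) -> 0
  row 13 [01101]: (((0 XOR 1) OR 0) IMPLIES (NOT 1 OR (1 AND 1))) -> 1
  row 14 [01110]: (((1 XOR 1) OR 1) IMPLIES (NOT 1 OR (1 AND 0))) -> 0
  row 15 [01111]: (((1 XOR 1) OR 1) IMPLIES (NOT 1 OR (1 AND 1))) -> 1
  row 16 [10000]: (((0 XOR 0) OR 0) IMPLIES (NOT 0 OR (0 AND 0))) -> 1
  row 17 [10001]: (((0 XOR 0) OR 0) IMPLIES (NOT 0 OR (0 AND 1))) -> 1
  row 18 [10010]: (((1 XOR 0) OR 1) IMPLIES (NOT 0 OR (0 AND 0))) -> 1
  row 19 [10011]: (((1 XOR 0) OR 1) IMPLIES (NOT 0 OR (0 AND 1))) -> 1
  row 20 [10100]: (((0 XOR 1) OR 0) IMPLIES (NOT 0 OR (0 AND 0))) -> 1
  row 21 [10101]: (((0 XOR 1) OR 0) IMPLIES (NOT 0 OR (0 AND 1))) -> 1
  row 22 [10110]: (((1 XOR 1) OR 1) IMPLIES (NOT 0 OR (0 AND 0))) -> 1
  row 23 [10111]: (((1 XOR 1) OR 1) IMPLIES (NOT 0 OR (0 AND 1))) -> 1
  row 24 [11000]: (((0 XOR 0) OR 0) IMPLIES (NOT 1 OR (1 AND 0))) -> 1
  row 25 [11001]: (((0 XOR 0) OR 0) IMPLIES (NOT 1 OR (1 AND 1))) -> 1
  row 26 [11010]: (((1 XOR 0) OR 1) IMPLIES (NOT 1 OR (1 AND 0))) -> 0
  row 27 [11011]: (((1 XOR 0) OR 1) IMPLIES (NOT 1 OR (1 AND 1))) -> 1
  row 28 [11100]: (((0 XOR 1) OR 0) IMPLIES (NOT 1 OR (1 AND 0))) -> 0
  row 29 [11101]: (((0 XOR 1) OR 0) IMPLIES (NOT 1 OR (1 AND 1))) -> 1
  row 30 [11110]: (((1 XOR 1) OR 1) IMPLIES (NOT 1 OR (1 AND 0))) -> 0
  row 31 [11111]: (((1 XOR 1) OR 1) IMPLIES (NOT 1 OR (1 AND 1))) -> 1
Full result column, 8 rows per line (x1,x2 fixed per line; x3,x4,x5 runs 000..111 left to right):
  rows 0-7 [x1,x2=00]: 11111111  (ones: 8)
  rows 8-15 [x1,x2=01]: 11010101  (ones: 5)
  rows 16-23 [x1,x2=10]: 11111111  (ones: 8)
  rows 24-31 [x1,x2=11]: 11010101  (ones: 5)
Count of 1-rows = 8+5+8+5 = 26

26


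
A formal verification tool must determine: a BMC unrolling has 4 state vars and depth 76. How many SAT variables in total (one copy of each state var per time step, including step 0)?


BMC unrolls to depth k, creating one copy of each state var for steps 0..k.
Step count = 76 + 1 = 77 (steps 0 through 76)
Vars per step = 4
Total = 4 * 77 = 308

308


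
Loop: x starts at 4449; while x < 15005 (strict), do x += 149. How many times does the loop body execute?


Step 1: x goes from 4449 toward 15005 by 149; the body runs while x<15005, so iterations = ceil((bound-start)/step)
Step 2: Distance=10556
Step 3: ceil(10556/149)=71

71


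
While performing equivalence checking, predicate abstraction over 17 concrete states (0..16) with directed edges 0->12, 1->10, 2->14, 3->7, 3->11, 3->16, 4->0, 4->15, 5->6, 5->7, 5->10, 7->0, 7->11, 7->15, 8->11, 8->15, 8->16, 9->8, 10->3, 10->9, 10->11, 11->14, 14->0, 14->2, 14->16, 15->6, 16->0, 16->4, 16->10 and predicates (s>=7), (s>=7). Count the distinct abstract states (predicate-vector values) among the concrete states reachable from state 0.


BFS from 0:
Concrete reachable: {0, 12}
Abstract via predicates (s>=7), (s>=7):
  (0,0) <- {0}
  (1,1) <- {12}
Distinct abstract states = 2

2


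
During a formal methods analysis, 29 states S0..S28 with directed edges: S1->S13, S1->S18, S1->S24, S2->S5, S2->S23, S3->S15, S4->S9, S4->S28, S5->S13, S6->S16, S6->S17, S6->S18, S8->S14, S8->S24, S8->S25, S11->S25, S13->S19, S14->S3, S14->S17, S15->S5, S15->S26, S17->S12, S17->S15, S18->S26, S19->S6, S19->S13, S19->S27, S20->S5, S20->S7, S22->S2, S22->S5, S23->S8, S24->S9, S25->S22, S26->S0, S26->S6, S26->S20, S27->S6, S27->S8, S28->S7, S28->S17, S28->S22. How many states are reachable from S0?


BFS from S0:
  layer 0: {S0}
Reachable set: {S0}
Count = 1

1


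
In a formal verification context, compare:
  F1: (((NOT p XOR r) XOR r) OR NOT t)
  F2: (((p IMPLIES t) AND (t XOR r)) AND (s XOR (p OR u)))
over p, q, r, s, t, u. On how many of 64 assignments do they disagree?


F1 = (((NOT p XOR r) XOR r) OR NOT t)
F2 = (((p IMPLIES t) AND (t XOR r)) AND (s XOR (p OR u)))
Evaluate both on each of 64 rows (bits = p,q,r,s,t,u):
  row 0 [000000]: F1=1 F2=0 (differ) -> 1
  row 1 [000001]: F1=1 F2=0 (differ) -> 1
  row 2 [000010]: F1=1 F2=0 (differ) -> 1
  row 3 [000011]: F1=1 F2=1 -> 0
  row 4 [000100]: F1=1 F2=0 (differ) -> 1
  (every remaining row is evaluated the same way; all 64 results are listed next)
Full result column, 8 rows per line (p,q,r fixed per line; s,t,u runs 000..111 left to right):
  rows 0-7 [p,q,r=000]: 11101101  (ones: 6)
  rows 8-15 [p,q,r=001]: 10110111  (ones: 6)
  rows 16-23 [p,q,r=010]: 11101101  (ones: 6)
  rows 24-31 [p,q,r=011]: 10110111  (ones: 6)
  rows 32-39 [p,q,r=100]: 11111100  (ones: 6)
  rows 40-47 [p,q,r=101]: 11001100  (ones: 4)
  rows 48-55 [p,q,r=110]: 11111100  (ones: 6)
  rows 56-63 [p,q,r=111]: 11001100  (ones: 4)
Disagreements = 6+6+6+6+6+4+6+4 = 44

44


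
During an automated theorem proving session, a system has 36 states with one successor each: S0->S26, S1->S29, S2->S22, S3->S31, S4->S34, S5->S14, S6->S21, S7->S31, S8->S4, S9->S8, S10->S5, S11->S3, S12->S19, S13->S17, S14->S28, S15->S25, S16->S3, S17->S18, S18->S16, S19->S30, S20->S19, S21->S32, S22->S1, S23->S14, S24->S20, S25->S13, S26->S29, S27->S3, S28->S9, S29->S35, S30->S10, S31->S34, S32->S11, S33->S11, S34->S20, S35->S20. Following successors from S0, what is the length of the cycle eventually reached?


Trace from S0 until a state repeats:
  S0 -> S26 -> S29 -> S35 -> S20 -> S19 -> S30 -> S10 -> S5 -> S14 -> S28 -> S9 -> S8 -> S4 -> S34 -> S20
S20 first seen at step 4, revisited at step 15.
Cycle length = 15 - 4 = 11

11


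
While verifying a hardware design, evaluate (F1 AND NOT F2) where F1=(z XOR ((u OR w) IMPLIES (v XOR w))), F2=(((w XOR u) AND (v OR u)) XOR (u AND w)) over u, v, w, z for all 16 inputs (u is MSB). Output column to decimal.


F1 = (z XOR ((u OR w) IMPLIES (v XOR w)))
F2 = (((w XOR u) AND (v OR u)) XOR (u AND w))
Counterexample to F1=>F2 is where F1=1 and F2=0.
Evaluate each row (bits = u,v,w,z, MSB first):
  row 0 [0000]: F1=1 F2=0 -> F1&~F2 -> 1
  row 1 [0001]: F1=0 F2=0 -> F1&~F2 -> 0
  row 2 [0010]: F1=1 F2=0 -> F1&~F2 -> 1
  row 3 [0011]: F1=0 F2=0 -> F1&~F2 -> 0
  row 4 [0100]: F1=1 F2=0 -> F1&~F2 -> 1
  row 5 [0101]: F1=0 F2=0 -> F1&~F2 -> 0
  row 6 [0110]: F1=0 F2=1 -> F1&~F2 -> 0
  row 7 [0111]: F1=1 F2=1 -> F1&~F2 -> 0
  row 8 [1000]: F1=0 F2=1 -> F1&~F2 -> 0
  row 9 [1001]: F1=1 F2=1 -> F1&~F2 -> 0
  row 10 [1010]: F1=1 F2=1 -> F1&~F2 -> 0
  row 11 [1011]: F1=0 F2=1 -> F1&~F2 -> 0
  row 12 [1100]: F1=1 F2=1 -> F1&~F2 -> 0
  row 13 [1101]: F1=0 F2=1 -> F1&~F2 -> 0
  row 14 [1110]: F1=0 F2=1 -> F1&~F2 -> 0
  row 15 [1111]: F1=1 F2=1 -> F1&~F2 -> 0
Full result column, 4 rows per line (u,v fixed per line; w,z runs 00..11 left to right):
  rows 0-3 [u,v=00]: 1010  = hex A
  rows 4-7 [u,v=01]: 1000  = hex 8
  rows 8-11 [u,v=10]: 0000  = hex 0
  rows 12-15 [u,v=11]: 0000  = hex 0
Counterexample vector (row 0 .. row 15) = 1010100000000000
Output column grouped in 4s = 1010 1000 0000 0000 = 0xA800
Convert to decimal digit by digit (value = value*16 + digit):
  A -> 10
  10*16 + 8 = 168
  168*16 + 0 = 2688
  2688*16 + 0 = 43008
Decimal = 43008

43008


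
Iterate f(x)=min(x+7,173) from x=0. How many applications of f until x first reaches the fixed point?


Step 1: x=0, cap=173, increment=7
Step 2: x grows by 7 each step until capped at 173; fixed point is x=173
Step 3: iterations = ceil(173/7) = 25

25


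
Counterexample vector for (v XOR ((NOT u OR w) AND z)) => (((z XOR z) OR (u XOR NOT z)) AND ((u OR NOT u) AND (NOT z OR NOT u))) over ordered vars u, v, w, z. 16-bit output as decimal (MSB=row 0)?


F1 = (v XOR ((NOT u OR w) AND z))
F2 = (((z XOR z) OR (u XOR NOT z)) AND ((u OR NOT u) AND (NOT z OR NOT u)))
Counterexample to F1=>F2 is where F1=1 and F2=0.
Evaluate each row (bits = u,v,w,z, MSB first):
  row 0 [0000]: F1=0 F2=1 -> F1&~F2 -> 0
  row 1 [0001]: F1=1 F2=0 -> F1&~F2 -> 1
  row 2 [0010]: F1=0 F2=1 -> F1&~F2 -> 0
  row 3 [0011]: F1=1 F2=0 -> F1&~F2 -> 1
  row 4 [0100]: F1=1 F2=1 -> F1&~F2 -> 0
  row 5 [0101]: F1=0 F2=0 -> F1&~F2 -> 0
  row 6 [0110]: F1=1 F2=1 -> F1&~F2 -> 0
  row 7 [0111]: F1=0 F2=0 -> F1&~F2 -> 0
  row 8 [1000]: F1=0 F2=0 -> F1&~F2 -> 0
  row 9 [1001]: F1=0 F2=0 -> F1&~F2 -> 0
  row 10 [1010]: F1=0 F2=0 -> F1&~F2 -> 0
  row 11 [1011]: F1=1 F2=0 -> F1&~F2 -> 1
  row 12 [1100]: F1=1 F2=0 -> F1&~F2 -> 1
  row 13 [1101]: F1=1 F2=0 -> F1&~F2 -> 1
  row 14 [1110]: F1=1 F2=0 -> F1&~F2 -> 1
  row 15 [1111]: F1=0 F2=0 -> F1&~F2 -> 0
Full result column, 4 rows per line (u,v fixed per line; w,z runs 00..11 left to right):
  rows 0-3 [u,v=00]: 0101  = hex 5
  rows 4-7 [u,v=01]: 0000  = hex 0
  rows 8-11 [u,v=10]: 0001  = hex 1
  rows 12-15 [u,v=11]: 1110  = hex E
Counterexample vector (row 0 .. row 15) = 0101000000011110
Output column grouped in 4s = 0101 0000 0001 1110 = 0x501E
Convert to decimal digit by digit (value = value*16 + digit):
  5 -> 5
  5*16 + 0 = 80
  80*16 + 1 = 1281
  1281*16 + 14 (E) = 20510
Decimal = 20510

20510


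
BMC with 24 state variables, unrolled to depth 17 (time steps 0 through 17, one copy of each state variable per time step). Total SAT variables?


BMC unrolls to depth k, creating one copy of each state var for steps 0..k.
Step count = 17 + 1 = 18 (steps 0 through 17)
Vars per step = 24
Total = 24 * 18 = 432

432


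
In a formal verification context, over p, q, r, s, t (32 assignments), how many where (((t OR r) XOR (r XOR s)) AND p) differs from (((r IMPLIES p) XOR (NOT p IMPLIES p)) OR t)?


F1 = (((t OR r) XOR (r XOR s)) AND p)
F2 = (((r IMPLIES p) XOR (NOT p IMPLIES p)) OR t)
Evaluate both on each of 32 rows (bits = p,q,r,s,t):
  row 0 [00000]: F1=0 F2=1 (differ) -> 1
  row 1 [00001]: F1=0 F2=1 (differ) -> 1
  row 2 [00010]: F1=0 F2=1 (differ) -> 1
  row 3 [00011]: F1=0 F2=1 (differ) -> 1
  row 4 [00100]: F1=0 F2=0 -> 0
  row 5 [00101]: F1=0 F2=1 (differ) -> 1
  row 6 [00110]: F1=0 F2=0 -> 0
  row 7 [00111]: F1=0 F2=1 (differ) -> 1
  row 8 [01000]: F1=0 F2=1 (differ) -> 1
  row 9 [01001]: F1=0 F2=1 (differ) -> 1
  row 10 [01010]: F1=0 F2=1 (differ) -> 1
  row 11 [01011]: F1=0 F2=1 (differ) -> 1
  row 12 [01100]: F1=0 F2=0 -> 0
  row 13 [01101]: F1=0 F2=1 (differ) -> 1
  row 14 [01110]: F1=0 F2=0 -> 0
  row 15 [01111]: F1=0 F2=1 (differ) -> 1
  row 16 [10000]: F1=0 F2=0 -> 0
  row 17 [10001]: F1=1 F2=1 -> 0
  row 18 [10010]: F1=1 F2=0 (differ) -> 1
  row 19 [10011]: F1=0 F2=1 (differ) -> 1
  row 20 [10100]: F1=0 F2=0 -> 0
  row 21 [10101]: F1=0 F2=1 (differ) -> 1
  row 22 [10110]: F1=1 F2=0 (differ) -> 1
  row 23 [10111]: F1=1 F2=1 -> 0
  row 24 [11000]: F1=0 F2=0 -> 0
  row 25 [11001]: F1=1 F2=1 -> 0
  row 26 [11010]: F1=1 F2=0 (differ) -> 1
  row 27 [11011]: F1=0 F2=1 (differ) -> 1
  row 28 [11100]: F1=0 F2=0 -> 0
  row 29 [11101]: F1=0 F2=1 (differ) -> 1
  row 30 [11110]: F1=1 F2=0 (differ) -> 1
  row 31 [11111]: F1=1 F2=1 -> 0
Full result column, 8 rows per line (p,q fixed per line; r,s,t runs 000..111 left to right):
  rows 0-7 [p,q=00]: 11110101  (ones: 6)
  rows 8-15 [p,q=01]: 11110101  (ones: 6)
  rows 16-23 [p,q=10]: 00110110  (ones: 4)
  rows 24-31 [p,q=11]: 00110110  (ones: 4)
Disagreements = 6+6+4+4 = 20

20


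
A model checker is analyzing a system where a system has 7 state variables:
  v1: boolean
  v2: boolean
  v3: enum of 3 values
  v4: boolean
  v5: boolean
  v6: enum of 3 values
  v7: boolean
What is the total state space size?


State space = product of domain sizes of all variables.
Domain sizes:
  v1 (boolean): 2
  v2 (boolean): 2
  v3 (enum of 3 values): 3
  v4 (boolean): 2
  v5 (boolean): 2
  v6 (enum of 3 values): 3
  v7 (boolean): 2
Product = 2 * 2 * 3 * 2 * 2 * 3 * 2 = 288

288


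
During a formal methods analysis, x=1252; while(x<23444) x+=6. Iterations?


Step 1: x goes from 1252 toward 23444 by 6; the body runs while x<23444, so iterations = ceil((bound-start)/step)
Step 2: Distance=22192
Step 3: ceil(22192/6)=3699

3699


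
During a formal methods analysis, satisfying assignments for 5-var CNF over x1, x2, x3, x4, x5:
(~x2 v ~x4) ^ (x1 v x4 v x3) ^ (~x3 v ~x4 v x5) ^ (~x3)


CNF with 4 clauses over 5 vars (32 assignments).
An assignment satisfies CNF iff every clause has >=1 true literal.
Check each row (bits = x1,x2,x3,x4,x5; clause T/F shown):
  row 0 [00000]: clauses=TFTT -> 0
  row 1 [00001]: clauses=TFTT -> 0
  row 2 [00010]: clauses=TTTT -> 1
  row 3 [00011]: clauses=TTTT -> 1
  row 4 [00100]: clauses=TTTF -> 0
  row 5 [00101]: clauses=TTTF -> 0
  row 6 [00110]: clauses=TTFF -> 0
  row 7 [00111]: clauses=TTTF -> 0
  row 8 [01000]: clauses=TFTT -> 0
  row 9 [01001]: clauses=TFTT -> 0
  row 10 [01010]: clauses=FTTT -> 0
  row 11 [01011]: clauses=FTTT -> 0
  row 12 [01100]: clauses=TTTF -> 0
  row 13 [01101]: clauses=TTTF -> 0
  row 14 [01110]: clauses=FTFF -> 0
  row 15 [01111]: clauses=FTTF -> 0
  row 16 [10000]: clauses=TTTT -> 1
  row 17 [10001]: clauses=TTTT -> 1
  row 18 [10010]: clauses=TTTT -> 1
  row 19 [10011]: clauses=TTTT -> 1
  row 20 [10100]: clauses=TTTF -> 0
  row 21 [10101]: clauses=TTTF -> 0
  row 22 [10110]: clauses=TTFF -> 0
  row 23 [10111]: clauses=TTTF -> 0
  row 24 [11000]: clauses=TTTT -> 1
  row 25 [11001]: clauses=TTTT -> 1
  row 26 [11010]: clauses=FTTT -> 0
  row 27 [11011]: clauses=FTTT -> 0
  row 28 [11100]: clauses=TTTF -> 0
  row 29 [11101]: clauses=TTTF -> 0
  row 30 [11110]: clauses=FTFF -> 0
  row 31 [11111]: clauses=FTTF -> 0
Full result column, 8 rows per line (x1,x2 fixed per line; x3,x4,x5 runs 000..111 left to right):
  rows 0-7 [x1,x2=00]: 00110000  (ones: 2)
  rows 8-15 [x1,x2=01]: 00000000  (ones: 0)
  rows 16-23 [x1,x2=10]: 11110000  (ones: 4)
  rows 24-31 [x1,x2=11]: 11000000  (ones: 2)
Satisfying assignments = 2+0+4+2 = 8

8


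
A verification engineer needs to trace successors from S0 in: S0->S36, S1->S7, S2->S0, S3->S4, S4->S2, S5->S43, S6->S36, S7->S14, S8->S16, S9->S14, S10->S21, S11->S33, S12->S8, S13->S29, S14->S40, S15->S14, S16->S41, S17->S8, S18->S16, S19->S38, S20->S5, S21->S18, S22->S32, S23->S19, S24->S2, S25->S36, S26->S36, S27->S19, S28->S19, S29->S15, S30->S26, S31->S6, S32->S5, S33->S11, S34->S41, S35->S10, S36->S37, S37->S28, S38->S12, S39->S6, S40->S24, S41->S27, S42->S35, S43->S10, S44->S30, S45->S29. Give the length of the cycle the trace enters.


Trace from S0 until a state repeats:
  S0 -> S36 -> S37 -> S28 -> S19 -> S38 -> S12 -> S8 -> S16 -> S41 -> S27 -> S19
S19 first seen at step 4, revisited at step 11.
Cycle length = 11 - 4 = 7

7


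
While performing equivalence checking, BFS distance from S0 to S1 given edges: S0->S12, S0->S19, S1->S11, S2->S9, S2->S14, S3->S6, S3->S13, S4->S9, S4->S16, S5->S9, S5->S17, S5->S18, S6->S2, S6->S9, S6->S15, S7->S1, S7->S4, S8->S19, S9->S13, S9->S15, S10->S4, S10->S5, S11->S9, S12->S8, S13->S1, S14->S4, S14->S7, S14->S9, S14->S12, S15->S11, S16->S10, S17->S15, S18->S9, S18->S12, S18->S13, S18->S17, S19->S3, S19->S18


BFS layer-by-layer from S0:
  dist 0: {S0}
  dist 1: {S12, S19}
  dist 2: {S3, S8, S18}
  dist 3: {S6, S9, S13, S17}
  dist 4: {S1, S2, S15}
  -> S1 reached at distance 4
Shortest path length = 4

4


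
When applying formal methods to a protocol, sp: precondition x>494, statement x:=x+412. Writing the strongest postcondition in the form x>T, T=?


Formula: sp(P, x:=E) = exists old_x. (x = E[old_x/x]) AND P[old_x/x] (old_x is the value of x before the assignment; eliminate old_x by solving x = E[old_x/x] for old_x)
Step 1: Precondition P: x>494, i.e. old_x > 494
Step 2: Assignment gives x = old_x + 412, so old_x = x - 412
Step 3: Substitute into P: x - 412 > 494
Step 4: Simplify: x > 494+412 = 906

906


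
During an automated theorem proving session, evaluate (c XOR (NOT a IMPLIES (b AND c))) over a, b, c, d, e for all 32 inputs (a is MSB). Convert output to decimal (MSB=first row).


Formula: (c XOR (NOT a IMPLIES (b AND c))) over a, b, c, d, e (32 rows)
Evaluate each row (bits = a,b,c,d,e, MSB first):
  row 0 [00000]: (0 XOR (NOT 0 IMPLIES (0 AND 0))) -> 0
  row 1 [00001]: (0 XOR (NOT 0 IMPLIES (0 AND 0))) -> 0
  row 2 [00010]: (0 XOR (NOT 0 IMPLIES (0 AND 0))) -> 0
  row 3 [00011]: (0 XOR (NOT 0 IMPLIES (0 AND 0))) -> 0
  row 4 [00100]: (1 XOR (NOT 0 IMPLIES (0 AND 1))) -> 1
  row 5 [00101]: (1 XOR (NOT 0 IMPLIES (0 AND 1))) -> 1
  row 6 [00110]: (1 XOR (NOT 0 IMPLIES (0 AND 1))) -> 1
  row 7 [00111]: (1 XOR (NOT 0 IMPLIES (0 AND 1))) -> 1
  row 8 [01000]: (0 XOR (NOT 0 IMPLIES (1 AND 0))) -> 0
  row 9 [01001]: (0 XOR (NOT 0 IMPLIES (1 AND 0))) -> 0
  row 10 [01010]: (0 XOR (NOT 0 IMPLIES (1 AND 0))) -> 0
  row 11 [01011]: (0 XOR (NOT 0 IMPLIES (1 AND 0))) -> 0
  row 12 [01100]: (1 XOR (NOT 0 IMPLIES (1 AND 1))) -> 0
  row 13 [01101]: (1 XOR (NOT 0 IMPLIES (1 AND 1))) -> 0
  row 14 [01110]: (1 XOR (NOT 0 IMPLIES (1 AND 1))) -> 0
  row 15 [01111]: (1 XOR (NOT 0 IMPLIES (1 AND 1))) -> 0
  row 16 [10000]: (0 XOR (NOT 1 IMPLIES (0 AND 0))) -> 1
  row 17 [10001]: (0 XOR (NOT 1 IMPLIES (0 AND 0))) -> 1
  row 18 [10010]: (0 XOR (NOT 1 IMPLIES (0 AND 0))) -> 1
  row 19 [10011]: (0 XOR (NOT 1 IMPLIES (0 AND 0))) -> 1
  row 20 [10100]: (1 XOR (NOT 1 IMPLIES (0 AND 1))) -> 0
  row 21 [10101]: (1 XOR (NOT 1 IMPLIES (0 AND 1))) -> 0
  row 22 [10110]: (1 XOR (NOT 1 IMPLIES (0 AND 1))) -> 0
  row 23 [10111]: (1 XOR (NOT 1 IMPLIES (0 AND 1))) -> 0
  row 24 [11000]: (0 XOR (NOT 1 IMPLIES (1 AND 0))) -> 1
  row 25 [11001]: (0 XOR (NOT 1 IMPLIES (1 AND 0))) -> 1
  row 26 [11010]: (0 XOR (NOT 1 IMPLIES (1 AND 0))) -> 1
  row 27 [11011]: (0 XOR (NOT 1 IMPLIES (1 AND 0))) -> 1
  row 28 [11100]: (1 XOR (NOT 1 IMPLIES (1 AND 1))) -> 0
  row 29 [11101]: (1 XOR (NOT 1 IMPLIES (1 AND 1))) -> 0
  row 30 [11110]: (1 XOR (NOT 1 IMPLIES (1 AND 1))) -> 0
  row 31 [11111]: (1 XOR (NOT 1 IMPLIES (1 AND 1))) -> 0
Full result column, 4 rows per line (a,b,c fixed per line; d,e runs 00..11 left to right):
  rows 0-3 [a,b,c=000]: 0000  = hex 0
  rows 4-7 [a,b,c=001]: 1111  = hex F
  rows 8-11 [a,b,c=010]: 0000  = hex 0
  rows 12-15 [a,b,c=011]: 0000  = hex 0
  rows 16-19 [a,b,c=100]: 1111  = hex F
  rows 20-23 [a,b,c=101]: 0000  = hex 0
  rows 24-27 [a,b,c=110]: 1111  = hex F
  rows 28-31 [a,b,c=111]: 0000  = hex 0
Output column (row 0 .. row 31) = 00001111000000001111000011110000
Output column grouped in 4s = 0000 1111 0000 0000 1111 0000 1111 0000 = 0x0F00F0F0
Convert to decimal digit by digit (value = value*16 + digit):
  0 -> 0
  0*16 + 15 (F) = 15
  15*16 + 0 = 240
  240*16 + 0 = 3840
  3840*16 + 15 (F) = 61455
  61455*16 + 0 = 983280
  983280*16 + 15 (F) = 15732495
  15732495*16 + 0 = 251719920
Decimal = 251719920

251719920


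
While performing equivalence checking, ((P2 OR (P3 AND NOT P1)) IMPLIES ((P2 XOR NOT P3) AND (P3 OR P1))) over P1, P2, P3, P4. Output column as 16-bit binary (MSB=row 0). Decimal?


Formula: ((P2 OR (P3 AND NOT P1)) IMPLIES ((P2 XOR NOT P3) AND (P3 OR P1))) over P1, P2, P3, P4 (16 rows)
Evaluate each row (bits = P1,P2,P3,P4, MSB first):
  row 0 [0000]: ((0 OR (0 AND NOT 0)) IMPLIES ((0 XOR NOT 0) AND (0 OR 0))) -> 1
  row 1 [0001]: ((0 OR (0 AND NOT 0)) IMPLIES ((0 XOR NOT 0) AND (0 OR 0))) -> 1
  row 2 [0010]: ((0 OR (1 AND NOT 0)) IMPLIES ((0 XOR NOT 1) AND (1 OR 0))) -> 0
  row 3 [0011]: ((0 OR (1 AND NOT 0)) IMPLIES ((0 XOR NOT 1) AND (1 OR 0))) -> 0
  row 4 [0100]: ((1 OR (0 AND NOT 0)) IMPLIES ((1 XOR NOT 0) AND (0 OR 0))) -> 0
  row 5 [0101]: ((1 OR (0 AND NOT 0)) IMPLIES ((1 XOR NOT 0) AND (0 OR 0))) -> 0
  row 6 [0110]: ((1 OR (1 AND NOT 0)) IMPLIES ((1 XOR NOT 1) AND (1 OR 0))) -> 1
  row 7 [0111]: ((1 OR (1 AND NOT 0)) IMPLIES ((1 XOR NOT 1) AND (1 OR 0))) -> 1
  row 8 [1000]: ((0 OR (0 AND NOT 1)) IMPLIES ((0 XOR NOT 0) AND (0 OR 1))) -> 1
  row 9 [1001]: ((0 OR (0 AND NOT 1)) IMPLIES ((0 XOR NOT 0) AND (0 OR 1))) -> 1
  row 10 [1010]: ((0 OR (1 AND NOT 1)) IMPLIES ((0 XOR NOT 1) AND (1 OR 1))) -> 1
  row 11 [1011]: ((0 OR (1 AND NOT 1)) IMPLIES ((0 XOR NOT 1) AND (1 OR 1))) -> 1
  row 12 [1100]: ((1 OR (0 AND NOT 1)) IMPLIES ((1 XOR NOT 0) AND (0 OR 1))) -> 0
  row 13 [1101]: ((1 OR (0 AND NOT 1)) IMPLIES ((1 XOR NOT 0) AND (0 OR 1))) -> 0
  row 14 [1110]: ((1 OR (1 AND NOT 1)) IMPLIES ((1 XOR NOT 1) AND (1 OR 1))) -> 1
  row 15 [1111]: ((1 OR (1 AND NOT 1)) IMPLIES ((1 XOR NOT 1) AND (1 OR 1))) -> 1
Full result column, 4 rows per line (P1,P2 fixed per line; P3,P4 runs 00..11 left to right):
  rows 0-3 [P1,P2=00]: 1100  = hex C
  rows 4-7 [P1,P2=01]: 0011  = hex 3
  rows 8-11 [P1,P2=10]: 1111  = hex F
  rows 12-15 [P1,P2=11]: 0011  = hex 3
Output column (row 0 .. row 15) = 1100001111110011
Output column grouped in 4s = 1100 0011 1111 0011 = 0xC3F3
Convert to decimal digit by digit (value = value*16 + digit):
  C -> 12
  12*16 + 3 = 195
  195*16 + 15 (F) = 3135
  3135*16 + 3 = 50163
Decimal = 50163

50163


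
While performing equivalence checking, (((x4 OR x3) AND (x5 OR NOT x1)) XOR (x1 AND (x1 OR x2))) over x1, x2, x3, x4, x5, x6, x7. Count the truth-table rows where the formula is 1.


Formula: (((x4 OR x3) AND (x5 OR NOT x1)) XOR (x1 AND (x1 OR x2))) over 7 vars (128 rows)
Evaluate each row (x1, x2, x3, x4, x5, x6, x7 as bits, MSB first):
  row 0 [0000000]: (((0 OR 0) AND (0 OR NOT 0)) XOR (0 AND (0 OR 0))) -> 0
  row 1 [0000001]: (((0 OR 0) AND (0 OR NOT 0)) XOR (0 AND (0 OR 0))) -> 0
  row 2 [0000010]: (((0 OR 0) AND (0 OR NOT 0)) XOR (0 AND (0 OR 0))) -> 0
  row 3 [0000011]: (((0 OR 0) AND (0 OR NOT 0)) XOR (0 AND (0 OR 0))) -> 0
  row 4 [0000100]: (((0 OR 0) AND (1 OR NOT 0)) XOR (0 AND (0 OR 0))) -> 0
  (every remaining row is evaluated the same way; all 128 results are listed next)
Full result column, 8 rows per line (x1,x2,x3,x4 fixed per line; x5,x6,x7 runs 000..111 left to right):
  rows 0-7 [x1,x2,x3,x4=0000]: 00000000  (ones: 0)
  rows 8-15 [x1,x2,x3,x4=0001]: 11111111  (ones: 8)
  rows 16-23 [x1,x2,x3,x4=0010]: 11111111  (ones: 8)
  rows 24-31 [x1,x2,x3,x4=0011]: 11111111  (ones: 8)
  rows 32-39 [x1,x2,x3,x4=0100]: 00000000  (ones: 0)
  rows 40-47 [x1,x2,x3,x4=0101]: 11111111  (ones: 8)
  rows 48-55 [x1,x2,x3,x4=0110]: 11111111  (ones: 8)
  rows 56-63 [x1,x2,x3,x4=0111]: 11111111  (ones: 8)
  rows 64-71 [x1,x2,x3,x4=1000]: 11111111  (ones: 8)
  rows 72-79 [x1,x2,x3,x4=1001]: 11110000  (ones: 4)
  rows 80-87 [x1,x2,x3,x4=1010]: 11110000  (ones: 4)
  rows 88-95 [x1,x2,x3,x4=1011]: 11110000  (ones: 4)
  rows 96-103 [x1,x2,x3,x4=1100]: 11111111  (ones: 8)
  rows 104-111 [x1,x2,x3,x4=1101]: 11110000  (ones: 4)
  rows 112-119 [x1,x2,x3,x4=1110]: 11110000  (ones: 4)
  rows 120-127 [x1,x2,x3,x4=1111]: 11110000  (ones: 4)
Count of 1-rows = 0+8+8+8+0+8+8+8+8+4+4+4+8+4+4+4 = 88

88


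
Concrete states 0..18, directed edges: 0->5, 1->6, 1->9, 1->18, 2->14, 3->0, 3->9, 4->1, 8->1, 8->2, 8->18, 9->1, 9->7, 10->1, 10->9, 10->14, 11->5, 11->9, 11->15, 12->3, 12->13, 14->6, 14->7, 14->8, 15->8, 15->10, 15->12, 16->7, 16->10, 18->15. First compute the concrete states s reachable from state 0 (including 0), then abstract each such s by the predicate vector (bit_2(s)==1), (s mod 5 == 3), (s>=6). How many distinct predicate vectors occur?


BFS from 0:
Concrete reachable: {0, 5}
Abstract via predicates (bit_2(s)==1), (s mod 5 == 3), (s>=6):
  (0,0,0) <- {0}
  (1,0,0) <- {5}
Distinct abstract states = 2

2


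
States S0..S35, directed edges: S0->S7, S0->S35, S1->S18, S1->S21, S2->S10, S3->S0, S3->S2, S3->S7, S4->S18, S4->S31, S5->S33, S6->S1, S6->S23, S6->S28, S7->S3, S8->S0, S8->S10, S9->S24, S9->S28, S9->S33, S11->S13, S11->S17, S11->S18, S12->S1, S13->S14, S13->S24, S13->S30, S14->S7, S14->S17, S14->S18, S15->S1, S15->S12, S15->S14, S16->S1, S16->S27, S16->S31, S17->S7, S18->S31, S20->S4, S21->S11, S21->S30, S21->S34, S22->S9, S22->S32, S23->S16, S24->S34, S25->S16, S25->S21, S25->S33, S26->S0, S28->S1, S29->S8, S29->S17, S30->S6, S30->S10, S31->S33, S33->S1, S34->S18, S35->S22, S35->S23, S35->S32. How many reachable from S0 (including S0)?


BFS from S0:
  layer 0: {S0}
  layer 1: {S7, S35}
  layer 2: {S3, S22, S23, S32}
  layer 3: {S2, S9, S16}
  layer 4: {S1, S10, S24, S27, S28, S31, S33}
  layer 5: {S18, S21, S34}
  layer 6: {S11, S30}
  layer 7: {S6, S13, S17}
  layer 8: {S14}
Reachable set: {S0, S1, S2, S3, S6, S7, S9, S10, S11, S13, S14, S16, S17, S18, S21, S22, S23, S24, S27, S28, S30, S31, S32, S33, S34, S35}
Count = 26

26


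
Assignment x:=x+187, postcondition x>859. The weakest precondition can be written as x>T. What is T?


Formula: wp(x:=E, P) = P[E/x] (substitute E for x in postcondition)
Step 1: Postcondition: x>859
Step 2: Substitute x+187 for x: x+187>859
Step 3: Solve for x: x > 859-187 = 672

672


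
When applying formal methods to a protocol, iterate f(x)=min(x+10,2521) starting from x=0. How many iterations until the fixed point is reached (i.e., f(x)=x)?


Step 1: x=0, cap=2521, increment=10
Step 2: x grows by 10 each step until capped at 2521; fixed point is x=2521
Step 3: iterations = ceil(2521/10) = 253

253


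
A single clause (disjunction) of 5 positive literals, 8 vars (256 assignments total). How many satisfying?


Step 1: Total=2^8=256
Step 2: Unsat when all 5 false: 2^3=8
Step 3: Sat=256-8=248

248


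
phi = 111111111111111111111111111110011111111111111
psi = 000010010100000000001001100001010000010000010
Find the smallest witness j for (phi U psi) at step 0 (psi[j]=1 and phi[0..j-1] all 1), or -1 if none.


(phi U psi) at 0: need smallest j with psi[j]=1 and phi[i]=1 for all i in [0,j).
Scan from step 0:
  step 0: phi=1, psi=0 -> continue
  step 1: phi=1, psi=0 -> continue
  step 2: phi=1, psi=0 -> continue
  step 3: phi=1, psi=0 -> continue
  step 4: psi=1 and phi held for [0,4) -> witness found
Witness step = 4

4


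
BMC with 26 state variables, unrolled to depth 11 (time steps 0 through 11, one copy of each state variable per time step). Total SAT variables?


BMC unrolls to depth k, creating one copy of each state var for steps 0..k.
Step count = 11 + 1 = 12 (steps 0 through 11)
Vars per step = 26
Total = 26 * 12 = 312

312


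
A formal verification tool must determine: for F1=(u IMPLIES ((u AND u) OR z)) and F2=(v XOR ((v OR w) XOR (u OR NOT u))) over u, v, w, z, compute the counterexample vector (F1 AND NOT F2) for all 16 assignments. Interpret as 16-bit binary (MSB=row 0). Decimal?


F1 = (u IMPLIES ((u AND u) OR z))
F2 = (v XOR ((v OR w) XOR (u OR NOT u)))
Counterexample to F1=>F2 is where F1=1 and F2=0.
Evaluate each row (bits = u,v,w,z, MSB first):
  row 0 [0000]: F1=1 F2=1 -> F1&~F2 -> 0
  row 1 [0001]: F1=1 F2=1 -> F1&~F2 -> 0
  row 2 [0010]: F1=1 F2=0 -> F1&~F2 -> 1
  row 3 [0011]: F1=1 F2=0 -> F1&~F2 -> 1
  row 4 [0100]: F1=1 F2=1 -> F1&~F2 -> 0
  row 5 [0101]: F1=1 F2=1 -> F1&~F2 -> 0
  row 6 [0110]: F1=1 F2=1 -> F1&~F2 -> 0
  row 7 [0111]: F1=1 F2=1 -> F1&~F2 -> 0
  row 8 [1000]: F1=1 F2=1 -> F1&~F2 -> 0
  row 9 [1001]: F1=1 F2=1 -> F1&~F2 -> 0
  row 10 [1010]: F1=1 F2=0 -> F1&~F2 -> 1
  row 11 [1011]: F1=1 F2=0 -> F1&~F2 -> 1
  row 12 [1100]: F1=1 F2=1 -> F1&~F2 -> 0
  row 13 [1101]: F1=1 F2=1 -> F1&~F2 -> 0
  row 14 [1110]: F1=1 F2=1 -> F1&~F2 -> 0
  row 15 [1111]: F1=1 F2=1 -> F1&~F2 -> 0
Full result column, 4 rows per line (u,v fixed per line; w,z runs 00..11 left to right):
  rows 0-3 [u,v=00]: 0011  = hex 3
  rows 4-7 [u,v=01]: 0000  = hex 0
  rows 8-11 [u,v=10]: 0011  = hex 3
  rows 12-15 [u,v=11]: 0000  = hex 0
Counterexample vector (row 0 .. row 15) = 0011000000110000
Output column grouped in 4s = 0011 0000 0011 0000 = 0x3030
Convert to decimal digit by digit (value = value*16 + digit):
  3 -> 3
  3*16 + 0 = 48
  48*16 + 3 = 771
  771*16 + 0 = 12336
Decimal = 12336

12336


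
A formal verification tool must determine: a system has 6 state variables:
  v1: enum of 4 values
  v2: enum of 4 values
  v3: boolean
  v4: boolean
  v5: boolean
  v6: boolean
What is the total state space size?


State space = product of domain sizes of all variables.
Domain sizes:
  v1 (enum of 4 values): 4
  v2 (enum of 4 values): 4
  v3 (boolean): 2
  v4 (boolean): 2
  v5 (boolean): 2
  v6 (boolean): 2
Product = 4 * 4 * 2 * 2 * 2 * 2 = 256

256


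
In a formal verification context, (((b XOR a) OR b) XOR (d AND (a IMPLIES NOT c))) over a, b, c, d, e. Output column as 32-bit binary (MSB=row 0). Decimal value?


Formula: (((b XOR a) OR b) XOR (d AND (a IMPLIES NOT c))) over a, b, c, d, e (32 rows)
Evaluate each row (bits = a,b,c,d,e, MSB first):
  row 0 [00000]: (((0 XOR 0) OR 0) XOR (0 AND (0 IMPLIES NOT 0))) -> 0
  row 1 [00001]: (((0 XOR 0) OR 0) XOR (0 AND (0 IMPLIES NOT 0))) -> 0
  row 2 [00010]: (((0 XOR 0) OR 0) XOR (1 AND (0 IMPLIES NOT 0))) -> 1
  row 3 [00011]: (((0 XOR 0) OR 0) XOR (1 AND (0 IMPLIES NOT 0))) -> 1
  row 4 [00100]: (((0 XOR 0) OR 0) XOR (0 AND (0 IMPLIES NOT 1))) -> 0
  row 5 [00101]: (((0 XOR 0) OR 0) XOR (0 AND (0 IMPLIES NOT 1))) -> 0
  row 6 [00110]: (((0 XOR 0) OR 0) XOR (1 AND (0 IMPLIES NOT 1))) -> 1
  row 7 [00111]: (((0 XOR 0) OR 0) XOR (1 AND (0 IMPLIES NOT 1))) -> 1
  row 8 [01000]: (((1 XOR 0) OR 1) XOR (0 AND (0 IMPLIES NOT 0))) -> 1
  row 9 [01001]: (((1 XOR 0) OR 1) XOR (0 AND (0 IMPLIES NOT 0))) -> 1
  row 10 [01010]: (((1 XOR 0) OR 1) XOR (1 AND (0 IMPLIES NOT 0))) -> 0
  row 11 [01011]: (((1 XOR 0) OR 1) XOR (1 AND (0 IMPLIES NOT 0))) -> 0
  row 12 [01100]: (((1 XOR 0) OR 1) XOR (0 AND (0 IMPLIES NOT 1))) -> 1
  row 13 [01101]: (((1 XOR 0) OR 1) XOR (0 AND (0 IMPLIES NOT 1))) -> 1
  row 14 [01110]: (((1 XOR 0) OR 1) XOR (1 AND (0 IMPLIES NOT 1))) -> 0
  row 15 [01111]: (((1 XOR 0) OR 1) XOR (1 AND (0 IMPLIES NOT 1))) -> 0
  row 16 [10000]: (((0 XOR 1) OR 0) XOR (0 AND (1 IMPLIES NOT 0))) -> 1
  row 17 [10001]: (((0 XOR 1) OR 0) XOR (0 AND (1 IMPLIES NOT 0))) -> 1
  row 18 [10010]: (((0 XOR 1) OR 0) XOR (1 AND (1 IMPLIES NOT 0))) -> 0
  row 19 [10011]: (((0 XOR 1) OR 0) XOR (1 AND (1 IMPLIES NOT 0))) -> 0
  row 20 [10100]: (((0 XOR 1) OR 0) XOR (0 AND (1 IMPLIES NOT 1))) -> 1
  row 21 [10101]: (((0 XOR 1) OR 0) XOR (0 AND (1 IMPLIES NOT 1))) -> 1
  row 22 [10110]: (((0 XOR 1) OR 0) XOR (1 AND (1 IMPLIES NOT 1))) -> 1
  row 23 [10111]: (((0 XOR 1) OR 0) XOR (1 AND (1 IMPLIES NOT 1))) -> 1
  row 24 [11000]: (((1 XOR 1) OR 1) XOR (0 AND (1 IMPLIES NOT 0))) -> 1
  row 25 [11001]: (((1 XOR 1) OR 1) XOR (0 AND (1 IMPLIES NOT 0))) -> 1
  row 26 [11010]: (((1 XOR 1) OR 1) XOR (1 AND (1 IMPLIES NOT 0))) -> 0
  row 27 [11011]: (((1 XOR 1) OR 1) XOR (1 AND (1 IMPLIES NOT 0))) -> 0
  row 28 [11100]: (((1 XOR 1) OR 1) XOR (0 AND (1 IMPLIES NOT 1))) -> 1
  row 29 [11101]: (((1 XOR 1) OR 1) XOR (0 AND (1 IMPLIES NOT 1))) -> 1
  row 30 [11110]: (((1 XOR 1) OR 1) XOR (1 AND (1 IMPLIES NOT 1))) -> 1
  row 31 [11111]: (((1 XOR 1) OR 1) XOR (1 AND (1 IMPLIES NOT 1))) -> 1
Full result column, 4 rows per line (a,b,c fixed per line; d,e runs 00..11 left to right):
  rows 0-3 [a,b,c=000]: 0011  = hex 3
  rows 4-7 [a,b,c=001]: 0011  = hex 3
  rows 8-11 [a,b,c=010]: 1100  = hex C
  rows 12-15 [a,b,c=011]: 1100  = hex C
  rows 16-19 [a,b,c=100]: 1100  = hex C
  rows 20-23 [a,b,c=101]: 1111  = hex F
  rows 24-27 [a,b,c=110]: 1100  = hex C
  rows 28-31 [a,b,c=111]: 1111  = hex F
Output column (row 0 .. row 31) = 00110011110011001100111111001111
Output column grouped in 4s = 0011 0011 1100 1100 1100 1111 1100 1111 = 0x33CCCFCF
Convert to decimal digit by digit (value = value*16 + digit):
  3 -> 3
  3*16 + 3 = 51
  51*16 + 12 (C) = 828
  828*16 + 12 (C) = 13260
  13260*16 + 12 (C) = 212172
  212172*16 + 15 (F) = 3394767
  3394767*16 + 12 (C) = 54316284
  54316284*16 + 15 (F) = 869060559
Decimal = 869060559

869060559


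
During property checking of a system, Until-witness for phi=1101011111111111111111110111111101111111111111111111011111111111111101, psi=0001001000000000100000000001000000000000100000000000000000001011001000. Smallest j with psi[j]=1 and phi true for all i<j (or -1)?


(phi U psi) at 0: need smallest j with psi[j]=1 and phi[i]=1 for all i in [0,j).
Scan from step 0:
  step 0: phi=1, psi=0 -> continue
  step 1: phi=1, psi=0 -> continue
  step 2: phi=0 -> phi-prefix broken from here
  step 3: psi=1 but phi already failed -> not a witness
  step 6: psi=1 but phi already failed -> not a witness
  step 16: psi=1 but phi already failed -> not a witness
  step 27: psi=1 but phi already failed -> not a witness
  step 40: psi=1 but phi already failed -> not a witness
  step 60: psi=1 but phi already failed -> not a witness
  step 62: psi=1 but phi already failed -> not a witness
  step 63: psi=1 but phi already failed -> not a witness
  step 66: psi=1 but phi already failed -> not a witness
  end of trace: no witness -> -1
Witness step = -1

-1


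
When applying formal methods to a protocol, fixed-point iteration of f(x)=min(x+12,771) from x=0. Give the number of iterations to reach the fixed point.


Step 1: x=0, cap=771, increment=12
Step 2: x grows by 12 each step until capped at 771; fixed point is x=771
Step 3: iterations = ceil(771/12) = 65

65


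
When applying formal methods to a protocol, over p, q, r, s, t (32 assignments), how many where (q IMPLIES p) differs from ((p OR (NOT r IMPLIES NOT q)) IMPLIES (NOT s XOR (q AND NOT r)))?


F1 = (q IMPLIES p)
F2 = ((p OR (NOT r IMPLIES NOT q)) IMPLIES (NOT s XOR (q AND NOT r)))
Evaluate both on each of 32 rows (bits = p,q,r,s,t):
  row 0 [00000]: F1=1 F2=1 -> 0
  row 1 [00001]: F1=1 F2=1 -> 0
  row 2 [00010]: F1=1 F2=0 (differ) -> 1
  row 3 [00011]: F1=1 F2=0 (differ) -> 1
  row 4 [00100]: F1=1 F2=1 -> 0
  row 5 [00101]: F1=1 F2=1 -> 0
  row 6 [00110]: F1=1 F2=0 (differ) -> 1
  row 7 [00111]: F1=1 F2=0 (differ) -> 1
  row 8 [01000]: F1=0 F2=1 (differ) -> 1
  row 9 [01001]: F1=0 F2=1 (differ) -> 1
  row 10 [01010]: F1=0 F2=1 (differ) -> 1
  row 11 [01011]: F1=0 F2=1 (differ) -> 1
  row 12 [01100]: F1=0 F2=1 (differ) -> 1
  row 13 [01101]: F1=0 F2=1 (differ) -> 1
  row 14 [01110]: F1=0 F2=0 -> 0
  row 15 [01111]: F1=0 F2=0 -> 0
  row 16 [10000]: F1=1 F2=1 -> 0
  row 17 [10001]: F1=1 F2=1 -> 0
  row 18 [10010]: F1=1 F2=0 (differ) -> 1
  row 19 [10011]: F1=1 F2=0 (differ) -> 1
  row 20 [10100]: F1=1 F2=1 -> 0
  row 21 [10101]: F1=1 F2=1 -> 0
  row 22 [10110]: F1=1 F2=0 (differ) -> 1
  row 23 [10111]: F1=1 F2=0 (differ) -> 1
  row 24 [11000]: F1=1 F2=0 (differ) -> 1
  row 25 [11001]: F1=1 F2=0 (differ) -> 1
  row 26 [11010]: F1=1 F2=1 -> 0
  row 27 [11011]: F1=1 F2=1 -> 0
  row 28 [11100]: F1=1 F2=1 -> 0
  row 29 [11101]: F1=1 F2=1 -> 0
  row 30 [11110]: F1=1 F2=0 (differ) -> 1
  row 31 [11111]: F1=1 F2=0 (differ) -> 1
Full result column, 8 rows per line (p,q fixed per line; r,s,t runs 000..111 left to right):
  rows 0-7 [p,q=00]: 00110011  (ones: 4)
  rows 8-15 [p,q=01]: 11111100  (ones: 6)
  rows 16-23 [p,q=10]: 00110011  (ones: 4)
  rows 24-31 [p,q=11]: 11000011  (ones: 4)
Disagreements = 4+6+4+4 = 18

18


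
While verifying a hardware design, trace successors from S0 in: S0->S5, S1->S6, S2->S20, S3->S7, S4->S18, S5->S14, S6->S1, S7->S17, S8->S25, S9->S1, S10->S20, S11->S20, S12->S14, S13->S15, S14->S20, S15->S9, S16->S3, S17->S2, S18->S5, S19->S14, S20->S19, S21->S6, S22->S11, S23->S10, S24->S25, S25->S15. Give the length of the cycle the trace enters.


Trace from S0 until a state repeats:
  S0 -> S5 -> S14 -> S20 -> S19 -> S14
S14 first seen at step 2, revisited at step 5.
Cycle length = 5 - 2 = 3

3


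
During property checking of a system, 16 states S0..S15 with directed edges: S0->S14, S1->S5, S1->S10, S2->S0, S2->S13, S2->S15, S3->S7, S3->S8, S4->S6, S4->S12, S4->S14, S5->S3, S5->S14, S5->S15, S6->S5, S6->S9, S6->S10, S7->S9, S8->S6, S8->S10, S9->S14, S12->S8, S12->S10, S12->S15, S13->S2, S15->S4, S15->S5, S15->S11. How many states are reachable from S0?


BFS from S0:
  layer 0: {S0}
  layer 1: {S14}
Reachable set: {S0, S14}
Count = 2

2


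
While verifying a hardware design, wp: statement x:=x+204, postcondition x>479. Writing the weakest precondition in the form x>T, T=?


Formula: wp(x:=E, P) = P[E/x] (substitute E for x in postcondition)
Step 1: Postcondition: x>479
Step 2: Substitute x+204 for x: x+204>479
Step 3: Solve for x: x > 479-204 = 275

275


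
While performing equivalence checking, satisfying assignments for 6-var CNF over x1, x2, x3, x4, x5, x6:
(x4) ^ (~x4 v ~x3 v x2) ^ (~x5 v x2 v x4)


CNF with 3 clauses over 6 vars (64 assignments).
An assignment satisfies CNF iff every clause has >=1 true literal.
Check each row (bits = x1,x2,x3,x4,x5,x6; clause T/F shown):
  row 0 [000000]: clauses=FTT -> 0
  row 1 [000001]: clauses=FTT -> 0
  row 2 [000010]: clauses=FTF -> 0
  row 3 [000011]: clauses=FTF -> 0
  row 4 [000100]: clauses=TTT -> 1
  (every remaining row is evaluated the same way; all 64 results are listed next)
Full result column, 8 rows per line (x1,x2,x3 fixed per line; x4,x5,x6 runs 000..111 left to right):
  rows 0-7 [x1,x2,x3=000]: 00001111  (ones: 4)
  rows 8-15 [x1,x2,x3=001]: 00000000  (ones: 0)
  rows 16-23 [x1,x2,x3=010]: 00001111  (ones: 4)
  rows 24-31 [x1,x2,x3=011]: 00001111  (ones: 4)
  rows 32-39 [x1,x2,x3=100]: 00001111  (ones: 4)
  rows 40-47 [x1,x2,x3=101]: 00000000  (ones: 0)
  rows 48-55 [x1,x2,x3=110]: 00001111  (ones: 4)
  rows 56-63 [x1,x2,x3=111]: 00001111  (ones: 4)
Satisfying assignments = 4+0+4+4+4+0+4+4 = 24

24


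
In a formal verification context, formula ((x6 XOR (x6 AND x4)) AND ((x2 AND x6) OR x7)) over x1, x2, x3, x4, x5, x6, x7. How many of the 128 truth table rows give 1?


Formula: ((x6 XOR (x6 AND x4)) AND ((x2 AND x6) OR x7)) over 7 vars (128 rows)
Evaluate each row (x1, x2, x3, x4, x5, x6, x7 as bits, MSB first):
  row 0 [0000000]: ((0 XOR (0 AND 0)) AND ((0 AND 0) OR 0)) -> 0
  row 1 [0000001]: ((0 XOR (0 AND 0)) AND ((0 AND 0) OR 1)) -> 0
  row 2 [0000010]: ((1 XOR (1 AND 0)) AND ((0 AND 1) OR 0)) -> 0
  row 3 [0000011]: ((1 XOR (1 AND 0)) AND ((0 AND 1) OR 1)) -> 1
  row 4 [0000100]: ((0 XOR (0 AND 0)) AND ((0 AND 0) OR 0)) -> 0
  (every remaining row is evaluated the same way; all 128 results are listed next)
Full result column, 8 rows per line (x1,x2,x3,x4 fixed per line; x5,x6,x7 runs 000..111 left to right):
  rows 0-7 [x1,x2,x3,x4=0000]: 00010001  (ones: 2)
  rows 8-15 [x1,x2,x3,x4=0001]: 00000000  (ones: 0)
  rows 16-23 [x1,x2,x3,x4=0010]: 00010001  (ones: 2)
  rows 24-31 [x1,x2,x3,x4=0011]: 00000000  (ones: 0)
  rows 32-39 [x1,x2,x3,x4=0100]: 00110011  (ones: 4)
  rows 40-47 [x1,x2,x3,x4=0101]: 00000000  (ones: 0)
  rows 48-55 [x1,x2,x3,x4=0110]: 00110011  (ones: 4)
  rows 56-63 [x1,x2,x3,x4=0111]: 00000000  (ones: 0)
  rows 64-71 [x1,x2,x3,x4=1000]: 00010001  (ones: 2)
  rows 72-79 [x1,x2,x3,x4=1001]: 00000000  (ones: 0)
  rows 80-87 [x1,x2,x3,x4=1010]: 00010001  (ones: 2)
  rows 88-95 [x1,x2,x3,x4=1011]: 00000000  (ones: 0)
  rows 96-103 [x1,x2,x3,x4=1100]: 00110011  (ones: 4)
  rows 104-111 [x1,x2,x3,x4=1101]: 00000000  (ones: 0)
  rows 112-119 [x1,x2,x3,x4=1110]: 00110011  (ones: 4)
  rows 120-127 [x1,x2,x3,x4=1111]: 00000000  (ones: 0)
Count of 1-rows = 2+0+2+0+4+0+4+0+2+0+2+0+4+0+4+0 = 24

24
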